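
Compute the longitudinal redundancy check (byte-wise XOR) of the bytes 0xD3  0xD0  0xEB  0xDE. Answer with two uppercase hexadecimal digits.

XOR the bytes together:
  start with 0xD3
  0xD3 ⊕ 0xD0 = 0x03
  0x03 ⊕ 0xEB = 0xE8
  0xE8 ⊕ 0xDE = 0x36

36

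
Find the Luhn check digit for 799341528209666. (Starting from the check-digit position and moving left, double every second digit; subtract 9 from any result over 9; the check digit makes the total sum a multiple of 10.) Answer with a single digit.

Partial digits right→left: 6 6 6 9 0 2 8 2 5 1 4 3 9 9 7
Double every second digit counting from the check-digit position (so the 1st, 3rd, 5th, ... of the partial from the right).
  doubled (with −9 where >9): 3 3 0 7 1 8 9 5 → sum 36
  kept as-is: 6 9 2 2 1 3 9 → sum 32
Total = 36 + 32 = 68.
Check digit = (10 − (68 mod 10)) mod 10 = 2.

2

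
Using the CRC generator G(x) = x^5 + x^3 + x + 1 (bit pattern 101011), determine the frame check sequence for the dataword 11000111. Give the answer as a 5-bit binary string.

01101

Append 5 zeros: 1100011100000. Divide by 101011 (XOR where the leading bit is 1):
  pos 0: 110001 XOR 101011 = 011010
  pos 1: 110101 XOR 101011 = 011110
  pos 2: 111101 XOR 101011 = 010110
  pos 3: 101100 XOR 101011 = 000111
  pos 6: 111000 XOR 101011 = 010011
  pos 7: 100110 XOR 101011 = 001101
Remainder (last 5 bits) = 01101. This is the CRC / FCS.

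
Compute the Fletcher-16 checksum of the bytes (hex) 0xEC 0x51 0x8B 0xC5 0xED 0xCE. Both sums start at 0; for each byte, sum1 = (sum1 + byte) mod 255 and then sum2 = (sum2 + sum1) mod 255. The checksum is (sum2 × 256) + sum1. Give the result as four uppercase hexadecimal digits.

Running sums (mod 255):
  after byte 0 (0xEC): sum1=236, sum2=236
  after byte 1 (0x51): sum1=62, sum2=43
  after byte 2 (0x8B): sum1=201, sum2=244
  after byte 3 (0xC5): sum1=143, sum2=132
  after byte 4 (0xED): sum1=125, sum2=2
  after byte 5 (0xCE): sum1=76, sum2=78
Checksum = sum2·256 + sum1 = 78·256 + 76 = 20044 = 0x4E4C.

4E4C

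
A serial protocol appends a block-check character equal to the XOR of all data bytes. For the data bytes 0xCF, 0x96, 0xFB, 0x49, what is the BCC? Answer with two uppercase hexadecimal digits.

XOR the bytes together:
  start with 0xCF
  0xCF ⊕ 0x96 = 0x59
  0x59 ⊕ 0xFB = 0xA2
  0xA2 ⊕ 0x49 = 0xEB

EB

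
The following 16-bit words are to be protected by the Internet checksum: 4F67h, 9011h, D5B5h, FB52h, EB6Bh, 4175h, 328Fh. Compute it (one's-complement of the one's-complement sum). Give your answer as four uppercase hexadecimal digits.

One's-complement addition (fold any carry out of bit 15 back into bit 0):
  0x4F67 + 0x9011 = 0x0DF78
  0xDF78 + 0xD5B5 = 0x1B52D → wrap carry → 0xB52E
  0xB52E + 0xFB52 = 0x1B080 → wrap carry → 0xB081
  0xB081 + 0xEB6B = 0x19BEC → wrap carry → 0x9BED
  0x9BED + 0x4175 = 0x0DD62
  0xDD62 + 0x328F = 0x10FF1 → wrap carry → 0x0FF2
One's-complement sum = 0x0FF2.
Checksum = ~0x0FF2 & 0xFFFF = 0xF00D.

F00D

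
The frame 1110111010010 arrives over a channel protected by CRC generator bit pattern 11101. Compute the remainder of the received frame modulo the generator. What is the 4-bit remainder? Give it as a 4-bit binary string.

Modulo-2 division of 1110111010010 by 11101:
  pos 0: 11101 XOR 11101 = 00000
  pos 5: 11010 XOR 11101 = 00111
  pos 7: 11101 XOR 11101 = 00000
Remainder = 0000 (zero — the frame passes the CRC check).

0000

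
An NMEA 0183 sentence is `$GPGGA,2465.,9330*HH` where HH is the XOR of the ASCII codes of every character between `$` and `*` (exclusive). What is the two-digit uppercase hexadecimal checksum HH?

74

XOR the ASCII codes of the payload characters:
  'G' = 0x47 → acc = 0x47
  'P' = 0x50 → acc = 0x17
  'G' = 0x47 → acc = 0x50
  'G' = 0x47 → acc = 0x17
  'A' = 0x41 → acc = 0x56
  ',' = 0x2C → acc = 0x7A
  '2' = 0x32 → acc = 0x48
  '4' = 0x34 → acc = 0x7C
  '6' = 0x36 → acc = 0x4A
  '5' = 0x35 → acc = 0x7F
  '.' = 0x2E → acc = 0x51
  ',' = 0x2C → acc = 0x7D
  '9' = 0x39 → acc = 0x44
  '3' = 0x33 → acc = 0x77
  '3' = 0x33 → acc = 0x44
  '0' = 0x30 → acc = 0x74
Checksum = 0x74.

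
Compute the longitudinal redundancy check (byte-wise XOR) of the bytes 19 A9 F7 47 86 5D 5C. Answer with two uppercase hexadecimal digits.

87

XOR the bytes together:
  start with 0x19
  0x19 ⊕ 0xA9 = 0xB0
  0xB0 ⊕ 0xF7 = 0x47
  0x47 ⊕ 0x47 = 0x00
  0x00 ⊕ 0x86 = 0x86
  0x86 ⊕ 0x5D = 0xDB
  0xDB ⊕ 0x5C = 0x87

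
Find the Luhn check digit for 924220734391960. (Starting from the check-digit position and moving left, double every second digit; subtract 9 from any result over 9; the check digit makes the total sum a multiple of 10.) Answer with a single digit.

Partial digits right→left: 0 6 9 1 9 3 4 3 7 0 2 2 4 2 9
Double every second digit counting from the check-digit position (so the 1st, 3rd, 5th, ... of the partial from the right).
  doubled (with −9 where >9): 0 9 9 8 5 4 8 9 → sum 52
  kept as-is: 6 1 3 3 0 2 2 → sum 17
Total = 52 + 17 = 69.
Check digit = (10 − (69 mod 10)) mod 10 = 1.

1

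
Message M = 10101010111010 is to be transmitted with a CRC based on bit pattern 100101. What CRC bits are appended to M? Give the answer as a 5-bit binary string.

00111

Append 5 zeros: 1010101011101000000. Divide by 100101 (XOR where the leading bit is 1):
  pos 0: 101010 XOR 100101 = 001111
  pos 2: 111110 XOR 100101 = 011011
  pos 3: 110111 XOR 100101 = 010010
  pos 4: 100101 XOR 100101 = 000000
  pos 10: 101000 XOR 100101 = 001101
  pos 12: 110100 XOR 100101 = 010001
  pos 13: 100010 XOR 100101 = 000111
Remainder (last 5 bits) = 00111. This is the CRC / FCS.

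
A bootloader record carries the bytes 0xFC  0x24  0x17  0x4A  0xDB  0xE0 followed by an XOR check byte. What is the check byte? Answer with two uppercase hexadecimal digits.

BE

XOR the bytes together:
  start with 0xFC
  0xFC ⊕ 0x24 = 0xD8
  0xD8 ⊕ 0x17 = 0xCF
  0xCF ⊕ 0x4A = 0x85
  0x85 ⊕ 0xDB = 0x5E
  0x5E ⊕ 0xE0 = 0xBE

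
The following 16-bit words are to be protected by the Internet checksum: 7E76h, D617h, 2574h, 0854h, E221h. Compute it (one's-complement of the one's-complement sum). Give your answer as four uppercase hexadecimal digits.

One's-complement addition (fold any carry out of bit 15 back into bit 0):
  0x7E76 + 0xD617 = 0x1548D → wrap carry → 0x548E
  0x548E + 0x2574 = 0x07A02
  0x7A02 + 0x0854 = 0x08256
  0x8256 + 0xE221 = 0x16477 → wrap carry → 0x6478
One's-complement sum = 0x6478.
Checksum = ~0x6478 & 0xFFFF = 0x9B87.

9B87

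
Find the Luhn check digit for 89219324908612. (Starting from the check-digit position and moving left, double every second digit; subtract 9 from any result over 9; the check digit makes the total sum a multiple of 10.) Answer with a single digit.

9

Partial digits right→left: 2 1 6 8 0 9 4 2 3 9 1 2 9 8
Double every second digit counting from the check-digit position (so the 1st, 3rd, 5th, ... of the partial from the right).
  doubled (with −9 where >9): 4 3 0 8 6 2 9 → sum 32
  kept as-is: 1 8 9 2 9 2 8 → sum 39
Total = 32 + 39 = 71.
Check digit = (10 − (71 mod 10)) mod 10 = 9.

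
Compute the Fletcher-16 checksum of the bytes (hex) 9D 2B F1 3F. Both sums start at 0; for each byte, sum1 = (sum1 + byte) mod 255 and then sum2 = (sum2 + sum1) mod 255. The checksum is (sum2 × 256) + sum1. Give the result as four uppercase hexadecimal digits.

Running sums (mod 255):
  after byte 0 (9D): sum1=157, sum2=157
  after byte 1 (2B): sum1=200, sum2=102
  after byte 2 (F1): sum1=186, sum2=33
  after byte 3 (3F): sum1=249, sum2=27
Checksum = sum2·256 + sum1 = 27·256 + 249 = 7161 = 0x1BF9.

1BF9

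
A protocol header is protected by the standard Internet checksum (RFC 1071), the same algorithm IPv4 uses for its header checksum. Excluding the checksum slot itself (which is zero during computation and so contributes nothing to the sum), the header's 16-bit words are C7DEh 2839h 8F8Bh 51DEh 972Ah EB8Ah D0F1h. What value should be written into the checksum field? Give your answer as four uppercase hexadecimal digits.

DAD6

One's-complement addition (fold any carry out of bit 15 back into bit 0):
  0xC7DE + 0x2839 = 0x0F017
  0xF017 + 0x8F8B = 0x17FA2 → wrap carry → 0x7FA3
  0x7FA3 + 0x51DE = 0x0D181
  0xD181 + 0x972A = 0x168AB → wrap carry → 0x68AC
  0x68AC + 0xEB8A = 0x15436 → wrap carry → 0x5437
  0x5437 + 0xD0F1 = 0x12528 → wrap carry → 0x2529
One's-complement sum = 0x2529.
Checksum = ~0x2529 & 0xFFFF = 0xDAD6.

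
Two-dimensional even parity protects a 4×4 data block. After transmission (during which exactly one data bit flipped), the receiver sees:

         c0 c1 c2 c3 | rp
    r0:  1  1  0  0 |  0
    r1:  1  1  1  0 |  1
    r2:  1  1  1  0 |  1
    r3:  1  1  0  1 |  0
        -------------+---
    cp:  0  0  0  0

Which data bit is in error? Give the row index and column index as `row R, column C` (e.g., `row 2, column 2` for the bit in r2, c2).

row 3, column 3

Recompute each row's even parity and compare to rp:
  r0: data parity 0, sent rp 0 → ok
  r1: data parity 1, sent rp 1 → ok
  r2: data parity 1, sent rp 1 → ok
  r3: data parity 1, sent rp 0 → mismatch
Recompute each column's even parity and compare to cp:
  c0: data parity 0, sent cp 0 → ok
  c1: data parity 0, sent cp 0 → ok
  c2: data parity 0, sent cp 0 → ok
  c3: data parity 1, sent cp 0 → mismatch
Exactly one row (r3) and one column (c3) fail → the flipped bit is at their intersection.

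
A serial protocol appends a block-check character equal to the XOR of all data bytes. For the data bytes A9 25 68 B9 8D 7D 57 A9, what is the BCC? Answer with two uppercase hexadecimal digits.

53

XOR the bytes together:
  start with 0xA9
  0xA9 ⊕ 0x25 = 0x8C
  0x8C ⊕ 0x68 = 0xE4
  0xE4 ⊕ 0xB9 = 0x5D
  0x5D ⊕ 0x8D = 0xD0
  0xD0 ⊕ 0x7D = 0xAD
  0xAD ⊕ 0x57 = 0xFA
  0xFA ⊕ 0xA9 = 0x53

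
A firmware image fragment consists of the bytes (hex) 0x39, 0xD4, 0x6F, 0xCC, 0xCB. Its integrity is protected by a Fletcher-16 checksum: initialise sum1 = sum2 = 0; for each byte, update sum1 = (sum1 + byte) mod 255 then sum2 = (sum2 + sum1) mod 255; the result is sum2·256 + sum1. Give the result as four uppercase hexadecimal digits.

Running sums (mod 255):
  after byte 0 (0x39): sum1=57, sum2=57
  after byte 1 (0xD4): sum1=14, sum2=71
  after byte 2 (0x6F): sum1=125, sum2=196
  after byte 3 (0xCC): sum1=74, sum2=15
  after byte 4 (0xCB): sum1=22, sum2=37
Checksum = sum2·256 + sum1 = 37·256 + 22 = 9494 = 0x2516.

2516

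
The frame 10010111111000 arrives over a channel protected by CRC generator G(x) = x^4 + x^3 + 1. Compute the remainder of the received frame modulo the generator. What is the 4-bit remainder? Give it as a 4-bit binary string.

Modulo-2 division of 10010111111000 by 11001:
  pos 0: 10010 XOR 11001 = 01011
  pos 1: 10111 XOR 11001 = 01110
  pos 2: 11101 XOR 11001 = 00100
  pos 4: 10011 XOR 11001 = 01010
  pos 5: 10101 XOR 11001 = 01100
  pos 6: 11001 XOR 11001 = 00000
Remainder = 0000 (zero — the frame passes the CRC check).

0000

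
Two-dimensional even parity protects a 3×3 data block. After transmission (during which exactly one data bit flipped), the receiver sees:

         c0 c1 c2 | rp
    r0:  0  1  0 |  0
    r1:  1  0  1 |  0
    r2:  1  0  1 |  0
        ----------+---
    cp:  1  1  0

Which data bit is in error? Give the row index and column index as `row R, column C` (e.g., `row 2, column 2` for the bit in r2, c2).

Recompute each row's even parity and compare to rp:
  r0: data parity 1, sent rp 0 → mismatch
  r1: data parity 0, sent rp 0 → ok
  r2: data parity 0, sent rp 0 → ok
Recompute each column's even parity and compare to cp:
  c0: data parity 0, sent cp 1 → mismatch
  c1: data parity 1, sent cp 1 → ok
  c2: data parity 0, sent cp 0 → ok
Exactly one row (r0) and one column (c0) fail → the flipped bit is at their intersection.

row 0, column 0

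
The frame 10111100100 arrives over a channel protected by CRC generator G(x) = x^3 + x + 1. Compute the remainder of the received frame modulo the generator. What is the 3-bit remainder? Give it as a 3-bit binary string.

Modulo-2 division of 10111100100 by 1011:
  pos 0: 1011 XOR 1011 = 0000
  pos 4: 1100 XOR 1011 = 0111
  pos 5: 1111 XOR 1011 = 0100
  pos 6: 1000 XOR 1011 = 0011
Remainder = 110 (nonzero — an error is detected).

110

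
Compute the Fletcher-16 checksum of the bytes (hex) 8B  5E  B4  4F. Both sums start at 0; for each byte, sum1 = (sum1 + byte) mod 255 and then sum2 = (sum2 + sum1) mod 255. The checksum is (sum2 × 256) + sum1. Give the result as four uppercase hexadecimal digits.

Running sums (mod 255):
  after byte 0 (8B): sum1=139, sum2=139
  after byte 1 (5E): sum1=233, sum2=117
  after byte 2 (B4): sum1=158, sum2=20
  after byte 3 (4F): sum1=237, sum2=2
Checksum = sum2·256 + sum1 = 2·256 + 237 = 749 = 0x02ED.

02ED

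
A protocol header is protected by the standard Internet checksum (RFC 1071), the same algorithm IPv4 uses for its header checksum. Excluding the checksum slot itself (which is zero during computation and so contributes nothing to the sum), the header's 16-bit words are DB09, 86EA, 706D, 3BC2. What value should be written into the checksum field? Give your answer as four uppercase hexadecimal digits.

One's-complement addition (fold any carry out of bit 15 back into bit 0):
  0xDB09 + 0x86EA = 0x161F3 → wrap carry → 0x61F4
  0x61F4 + 0x706D = 0x0D261
  0xD261 + 0x3BC2 = 0x10E23 → wrap carry → 0x0E24
One's-complement sum = 0x0E24.
Checksum = ~0x0E24 & 0xFFFF = 0xF1DB.

F1DB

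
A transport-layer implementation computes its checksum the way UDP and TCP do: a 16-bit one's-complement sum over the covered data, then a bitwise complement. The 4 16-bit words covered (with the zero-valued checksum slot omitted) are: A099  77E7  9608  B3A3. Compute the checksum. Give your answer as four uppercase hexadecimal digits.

One's-complement addition (fold any carry out of bit 15 back into bit 0):
  0xA099 + 0x77E7 = 0x11880 → wrap carry → 0x1881
  0x1881 + 0x9608 = 0x0AE89
  0xAE89 + 0xB3A3 = 0x1622C → wrap carry → 0x622D
One's-complement sum = 0x622D.
Checksum = ~0x622D & 0xFFFF = 0x9DD2.

9DD2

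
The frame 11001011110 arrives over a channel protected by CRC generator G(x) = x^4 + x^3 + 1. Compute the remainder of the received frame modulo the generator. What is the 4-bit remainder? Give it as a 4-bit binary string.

0111

Modulo-2 division of 11001011110 by 11001:
  pos 0: 11001 XOR 11001 = 00000
  pos 6: 11110 XOR 11001 = 00111
Remainder = 0111 (nonzero — an error is detected).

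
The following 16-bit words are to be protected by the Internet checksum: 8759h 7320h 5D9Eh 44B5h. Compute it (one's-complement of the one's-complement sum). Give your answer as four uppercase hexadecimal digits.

6332

One's-complement addition (fold any carry out of bit 15 back into bit 0):
  0x8759 + 0x7320 = 0x0FA79
  0xFA79 + 0x5D9E = 0x15817 → wrap carry → 0x5818
  0x5818 + 0x44B5 = 0x09CCD
One's-complement sum = 0x9CCD.
Checksum = ~0x9CCD & 0xFFFF = 0x6332.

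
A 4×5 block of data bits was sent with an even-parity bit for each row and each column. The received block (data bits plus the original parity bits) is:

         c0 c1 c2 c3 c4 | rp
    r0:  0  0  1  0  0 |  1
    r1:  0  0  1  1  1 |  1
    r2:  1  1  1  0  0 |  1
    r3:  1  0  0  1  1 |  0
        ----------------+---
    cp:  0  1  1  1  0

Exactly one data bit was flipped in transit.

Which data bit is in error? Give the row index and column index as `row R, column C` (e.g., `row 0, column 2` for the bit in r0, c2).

Recompute each row's even parity and compare to rp:
  r0: data parity 1, sent rp 1 → ok
  r1: data parity 1, sent rp 1 → ok
  r2: data parity 1, sent rp 1 → ok
  r3: data parity 1, sent rp 0 → mismatch
Recompute each column's even parity and compare to cp:
  c0: data parity 0, sent cp 0 → ok
  c1: data parity 1, sent cp 1 → ok
  c2: data parity 1, sent cp 1 → ok
  c3: data parity 0, sent cp 1 → mismatch
  c4: data parity 0, sent cp 0 → ok
Exactly one row (r3) and one column (c3) fail → the flipped bit is at their intersection.

row 3, column 3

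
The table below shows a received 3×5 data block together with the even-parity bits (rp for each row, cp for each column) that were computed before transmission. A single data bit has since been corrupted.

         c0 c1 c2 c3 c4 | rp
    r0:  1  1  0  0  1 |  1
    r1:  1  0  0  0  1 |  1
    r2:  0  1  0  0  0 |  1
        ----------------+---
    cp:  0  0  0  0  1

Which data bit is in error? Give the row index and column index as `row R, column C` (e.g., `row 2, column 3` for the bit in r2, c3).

row 1, column 4

Recompute each row's even parity and compare to rp:
  r0: data parity 1, sent rp 1 → ok
  r1: data parity 0, sent rp 1 → mismatch
  r2: data parity 1, sent rp 1 → ok
Recompute each column's even parity and compare to cp:
  c0: data parity 0, sent cp 0 → ok
  c1: data parity 0, sent cp 0 → ok
  c2: data parity 0, sent cp 0 → ok
  c3: data parity 0, sent cp 0 → ok
  c4: data parity 0, sent cp 1 → mismatch
Exactly one row (r1) and one column (c4) fail → the flipped bit is at their intersection.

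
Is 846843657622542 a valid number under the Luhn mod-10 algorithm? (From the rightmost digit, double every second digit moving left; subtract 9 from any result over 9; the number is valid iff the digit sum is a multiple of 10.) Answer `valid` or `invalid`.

From the right, keep odd positions and double even positions (subtract 9 from any doubled value over 9):
  doubled (positions 2,4,...): 8 4 3 1 6 7 8 → sum 37
  kept (positions 1,3,...): 2 5 2 7 6 4 6 8 → sum 40
Total = 77.
77 mod 10 = 7, so the number is invalid.

invalid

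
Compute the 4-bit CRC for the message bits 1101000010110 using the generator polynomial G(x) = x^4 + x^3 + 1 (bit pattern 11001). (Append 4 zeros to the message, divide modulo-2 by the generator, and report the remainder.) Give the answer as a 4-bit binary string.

Append 4 zeros: 11010000101100000. Divide by 11001 (XOR where the leading bit is 1):
  pos 0: 11010 XOR 11001 = 00011
  pos 3: 11000 XOR 11001 = 00001
  pos 7: 11011 XOR 11001 = 00010
  pos 10: 10000 XOR 11001 = 01001
  pos 11: 10010 XOR 11001 = 01011
  pos 12: 10110 XOR 11001 = 01111
Remainder (last 4 bits) = 1111. This is the CRC / FCS.

1111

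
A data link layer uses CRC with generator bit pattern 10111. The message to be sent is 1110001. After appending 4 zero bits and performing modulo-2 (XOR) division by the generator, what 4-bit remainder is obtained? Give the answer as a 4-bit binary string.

Append 4 zeros: 11100010000. Divide by 10111 (XOR where the leading bit is 1):
  pos 0: 11100 XOR 10111 = 01011
  pos 1: 10110 XOR 10111 = 00001
  pos 5: 11000 XOR 10111 = 01111
  pos 6: 11110 XOR 10111 = 01001
Remainder (last 4 bits) = 1001. This is the CRC / FCS.

1001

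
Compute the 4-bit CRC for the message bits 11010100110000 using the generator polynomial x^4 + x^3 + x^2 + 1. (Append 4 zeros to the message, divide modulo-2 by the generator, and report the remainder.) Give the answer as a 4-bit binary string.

Append 4 zeros: 110101001100000000. Divide by 11101 (XOR where the leading bit is 1):
  pos 0: 11010 XOR 11101 = 00111
  pos 2: 11110 XOR 11101 = 00011
  pos 5: 11011 XOR 11101 = 00110
  pos 7: 11000 XOR 11101 = 00101
  pos 9: 10100 XOR 11101 = 01001
  pos 10: 10010 XOR 11101 = 01111
  pos 11: 11110 XOR 11101 = 00011
Remainder (last 4 bits) = 1100. This is the CRC / FCS.

1100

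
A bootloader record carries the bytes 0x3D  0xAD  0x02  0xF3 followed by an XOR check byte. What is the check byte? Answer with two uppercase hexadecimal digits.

XOR the bytes together:
  start with 0x3D
  0x3D ⊕ 0xAD = 0x90
  0x90 ⊕ 0x02 = 0x92
  0x92 ⊕ 0xF3 = 0x61

61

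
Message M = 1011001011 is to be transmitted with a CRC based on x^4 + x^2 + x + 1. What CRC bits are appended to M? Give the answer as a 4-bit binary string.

Append 4 zeros: 10110010110000. Divide by 10111 (XOR where the leading bit is 1):
  pos 0: 10110 XOR 10111 = 00001
  pos 4: 10101 XOR 10111 = 00010
  pos 7: 10100 XOR 10111 = 00011
Remainder (last 4 bits) = 1100. This is the CRC / FCS.

1100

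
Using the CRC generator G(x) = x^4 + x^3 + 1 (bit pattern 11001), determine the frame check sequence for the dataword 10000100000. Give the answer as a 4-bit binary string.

Append 4 zeros: 100001000000000. Divide by 11001 (XOR where the leading bit is 1):
  pos 0: 10000 XOR 11001 = 01001
  pos 1: 10011 XOR 11001 = 01010
  pos 2: 10100 XOR 11001 = 01101
  pos 3: 11010 XOR 11001 = 00011
  pos 6: 11000 XOR 11001 = 00001
  pos 10: 10000 XOR 11001 = 01001
Remainder (last 4 bits) = 1001. This is the CRC / FCS.

1001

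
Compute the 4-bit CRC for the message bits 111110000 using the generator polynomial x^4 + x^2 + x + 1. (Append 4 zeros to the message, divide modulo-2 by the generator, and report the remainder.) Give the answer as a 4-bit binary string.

Append 4 zeros: 1111100000000. Divide by 10111 (XOR where the leading bit is 1):
  pos 0: 11111 XOR 10111 = 01000
  pos 1: 10000 XOR 10111 = 00111
  pos 3: 11100 XOR 10111 = 01011
  pos 4: 10110 XOR 10111 = 00001
  pos 8: 10000 XOR 10111 = 00111
Remainder (last 4 bits) = 0111. This is the CRC / FCS.

0111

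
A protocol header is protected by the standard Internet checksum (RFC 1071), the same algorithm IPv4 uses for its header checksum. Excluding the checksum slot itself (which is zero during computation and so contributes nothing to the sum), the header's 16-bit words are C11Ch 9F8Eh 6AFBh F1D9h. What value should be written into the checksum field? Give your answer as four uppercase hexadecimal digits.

One's-complement addition (fold any carry out of bit 15 back into bit 0):
  0xC11C + 0x9F8E = 0x160AA → wrap carry → 0x60AB
  0x60AB + 0x6AFB = 0x0CBA6
  0xCBA6 + 0xF1D9 = 0x1BD7F → wrap carry → 0xBD80
One's-complement sum = 0xBD80.
Checksum = ~0xBD80 & 0xFFFF = 0x427F.

427F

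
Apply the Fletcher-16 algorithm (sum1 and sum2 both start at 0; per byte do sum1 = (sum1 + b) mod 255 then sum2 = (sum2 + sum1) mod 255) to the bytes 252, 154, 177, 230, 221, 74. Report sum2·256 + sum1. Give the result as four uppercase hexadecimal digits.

7458

Running sums (mod 255):
  after byte 0 (252): sum1=252, sum2=252
  after byte 1 (154): sum1=151, sum2=148
  after byte 2 (177): sum1=73, sum2=221
  after byte 3 (230): sum1=48, sum2=14
  after byte 4 (221): sum1=14, sum2=28
  after byte 5 (74): sum1=88, sum2=116
Checksum = sum2·256 + sum1 = 116·256 + 88 = 29784 = 0x7458.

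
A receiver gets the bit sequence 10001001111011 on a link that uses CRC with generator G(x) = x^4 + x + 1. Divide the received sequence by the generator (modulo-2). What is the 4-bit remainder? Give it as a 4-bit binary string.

Modulo-2 division of 10001001111011 by 10011:
  pos 0: 10001 XOR 10011 = 00010
  pos 3: 10001 XOR 10011 = 00010
  pos 6: 10111 XOR 10011 = 00100
  pos 8: 10001 XOR 10011 = 00010
Remainder = 0101 (nonzero — an error is detected).

0101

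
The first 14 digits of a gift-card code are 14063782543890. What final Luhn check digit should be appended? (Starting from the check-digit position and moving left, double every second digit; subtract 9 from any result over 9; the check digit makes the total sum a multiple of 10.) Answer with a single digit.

6

Partial digits right→left: 0 9 8 3 4 5 2 8 7 3 6 0 4 1
Double every second digit counting from the check-digit position (so the 1st, 3rd, 5th, ... of the partial from the right).
  doubled (with −9 where >9): 0 7 8 4 5 3 8 → sum 35
  kept as-is: 9 3 5 8 3 0 1 → sum 29
Total = 35 + 29 = 64.
Check digit = (10 − (64 mod 10)) mod 10 = 6.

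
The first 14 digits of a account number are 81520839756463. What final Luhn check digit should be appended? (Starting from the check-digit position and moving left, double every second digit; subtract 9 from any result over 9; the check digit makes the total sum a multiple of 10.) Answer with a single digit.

8

Partial digits right→left: 3 6 4 6 5 7 9 3 8 0 2 5 1 8
Double every second digit counting from the check-digit position (so the 1st, 3rd, 5th, ... of the partial from the right).
  doubled (with −9 where >9): 6 8 1 9 7 4 2 → sum 37
  kept as-is: 6 6 7 3 0 5 8 → sum 35
Total = 37 + 35 = 72.
Check digit = (10 − (72 mod 10)) mod 10 = 8.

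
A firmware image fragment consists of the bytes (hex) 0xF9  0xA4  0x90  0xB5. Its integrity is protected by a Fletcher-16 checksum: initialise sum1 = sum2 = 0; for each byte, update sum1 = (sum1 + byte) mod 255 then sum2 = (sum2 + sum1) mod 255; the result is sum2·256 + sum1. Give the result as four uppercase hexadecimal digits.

ACE4

Running sums (mod 255):
  after byte 0 (0xF9): sum1=249, sum2=249
  after byte 1 (0xA4): sum1=158, sum2=152
  after byte 2 (0x90): sum1=47, sum2=199
  after byte 3 (0xB5): sum1=228, sum2=172
Checksum = sum2·256 + sum1 = 172·256 + 228 = 44260 = 0xACE4.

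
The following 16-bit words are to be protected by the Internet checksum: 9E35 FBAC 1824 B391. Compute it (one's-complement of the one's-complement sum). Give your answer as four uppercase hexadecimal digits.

One's-complement addition (fold any carry out of bit 15 back into bit 0):
  0x9E35 + 0xFBAC = 0x199E1 → wrap carry → 0x99E2
  0x99E2 + 0x1824 = 0x0B206
  0xB206 + 0xB391 = 0x16597 → wrap carry → 0x6598
One's-complement sum = 0x6598.
Checksum = ~0x6598 & 0xFFFF = 0x9A67.

9A67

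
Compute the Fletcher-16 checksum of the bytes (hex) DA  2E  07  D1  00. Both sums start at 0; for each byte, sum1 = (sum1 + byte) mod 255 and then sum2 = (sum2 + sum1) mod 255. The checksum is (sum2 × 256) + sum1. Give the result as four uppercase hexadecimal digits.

B7E1

Running sums (mod 255):
  after byte 0 (DA): sum1=218, sum2=218
  after byte 1 (2E): sum1=9, sum2=227
  after byte 2 (07): sum1=16, sum2=243
  after byte 3 (D1): sum1=225, sum2=213
  after byte 4 (00): sum1=225, sum2=183
Checksum = sum2·256 + sum1 = 183·256 + 225 = 47073 = 0xB7E1.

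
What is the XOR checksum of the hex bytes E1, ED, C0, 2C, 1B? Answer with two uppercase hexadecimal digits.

XOR the bytes together:
  start with 0xE1
  0xE1 ⊕ 0xED = 0x0C
  0x0C ⊕ 0xC0 = 0xCC
  0xCC ⊕ 0x2C = 0xE0
  0xE0 ⊕ 0x1B = 0xFB

FB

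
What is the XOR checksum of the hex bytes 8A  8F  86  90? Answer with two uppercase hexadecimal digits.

13

XOR the bytes together:
  start with 0x8A
  0x8A ⊕ 0x8F = 0x05
  0x05 ⊕ 0x86 = 0x83
  0x83 ⊕ 0x90 = 0x13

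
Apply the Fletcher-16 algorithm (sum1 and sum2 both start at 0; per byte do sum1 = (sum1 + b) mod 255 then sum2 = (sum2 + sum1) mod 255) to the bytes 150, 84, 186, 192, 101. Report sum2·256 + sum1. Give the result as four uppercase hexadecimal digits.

59CB

Running sums (mod 255):
  after byte 0 (150): sum1=150, sum2=150
  after byte 1 (84): sum1=234, sum2=129
  after byte 2 (186): sum1=165, sum2=39
  after byte 3 (192): sum1=102, sum2=141
  after byte 4 (101): sum1=203, sum2=89
Checksum = sum2·256 + sum1 = 89·256 + 203 = 22987 = 0x59CB.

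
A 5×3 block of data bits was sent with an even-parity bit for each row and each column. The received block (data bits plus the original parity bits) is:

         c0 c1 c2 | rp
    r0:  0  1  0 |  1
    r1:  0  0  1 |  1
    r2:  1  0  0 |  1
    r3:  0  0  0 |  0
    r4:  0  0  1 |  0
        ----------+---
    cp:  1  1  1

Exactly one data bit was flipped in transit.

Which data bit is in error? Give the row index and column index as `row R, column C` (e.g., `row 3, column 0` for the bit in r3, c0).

Recompute each row's even parity and compare to rp:
  r0: data parity 1, sent rp 1 → ok
  r1: data parity 1, sent rp 1 → ok
  r2: data parity 1, sent rp 1 → ok
  r3: data parity 0, sent rp 0 → ok
  r4: data parity 1, sent rp 0 → mismatch
Recompute each column's even parity and compare to cp:
  c0: data parity 1, sent cp 1 → ok
  c1: data parity 1, sent cp 1 → ok
  c2: data parity 0, sent cp 1 → mismatch
Exactly one row (r4) and one column (c2) fail → the flipped bit is at their intersection.

row 4, column 2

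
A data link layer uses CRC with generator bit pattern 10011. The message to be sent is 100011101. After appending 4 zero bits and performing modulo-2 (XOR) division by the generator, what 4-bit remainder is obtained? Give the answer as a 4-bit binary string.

1110

Append 4 zeros: 1000111010000. Divide by 10011 (XOR where the leading bit is 1):
  pos 0: 10001 XOR 10011 = 00010
  pos 3: 10110 XOR 10011 = 00101
  pos 5: 10110 XOR 10011 = 00101
  pos 7: 10100 XOR 10011 = 00111
Remainder (last 4 bits) = 1110. This is the CRC / FCS.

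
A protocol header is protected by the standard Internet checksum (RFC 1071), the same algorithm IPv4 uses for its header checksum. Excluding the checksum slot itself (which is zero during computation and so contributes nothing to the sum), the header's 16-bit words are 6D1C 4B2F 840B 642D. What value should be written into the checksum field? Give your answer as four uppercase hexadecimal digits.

5F7B

One's-complement addition (fold any carry out of bit 15 back into bit 0):
  0x6D1C + 0x4B2F = 0x0B84B
  0xB84B + 0x840B = 0x13C56 → wrap carry → 0x3C57
  0x3C57 + 0x642D = 0x0A084
One's-complement sum = 0xA084.
Checksum = ~0xA084 & 0xFFFF = 0x5F7B.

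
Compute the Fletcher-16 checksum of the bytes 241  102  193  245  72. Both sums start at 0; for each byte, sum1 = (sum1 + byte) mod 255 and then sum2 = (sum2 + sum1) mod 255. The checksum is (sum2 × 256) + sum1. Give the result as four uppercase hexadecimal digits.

Running sums (mod 255):
  after byte 0 (241): sum1=241, sum2=241
  after byte 1 (102): sum1=88, sum2=74
  after byte 2 (193): sum1=26, sum2=100
  after byte 3 (245): sum1=16, sum2=116
  after byte 4 (72): sum1=88, sum2=204
Checksum = sum2·256 + sum1 = 204·256 + 88 = 52312 = 0xCC58.

CC58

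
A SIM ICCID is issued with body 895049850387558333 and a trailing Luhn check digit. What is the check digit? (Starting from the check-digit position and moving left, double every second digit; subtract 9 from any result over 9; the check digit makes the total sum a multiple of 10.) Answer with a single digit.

8

Partial digits right→left: 3 3 3 8 5 5 7 8 3 0 5 8 9 4 0 5 9 8
Double every second digit counting from the check-digit position (so the 1st, 3rd, 5th, ... of the partial from the right).
  doubled (with −9 where >9): 6 6 1 5 6 1 9 0 9 → sum 43
  kept as-is: 3 8 5 8 0 8 4 5 8 → sum 49
Total = 43 + 49 = 92.
Check digit = (10 − (92 mod 10)) mod 10 = 8.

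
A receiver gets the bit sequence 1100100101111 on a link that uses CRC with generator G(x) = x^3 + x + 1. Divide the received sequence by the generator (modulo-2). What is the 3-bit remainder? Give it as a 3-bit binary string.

Modulo-2 division of 1100100101111 by 1011:
  pos 0: 1100 XOR 1011 = 0111
  pos 1: 1111 XOR 1011 = 0100
  pos 2: 1000 XOR 1011 = 0011
  pos 4: 1101 XOR 1011 = 0110
  pos 5: 1100 XOR 1011 = 0111
  pos 6: 1111 XOR 1011 = 0100
  pos 7: 1001 XOR 1011 = 0010
  pos 9: 1011 XOR 1011 = 0000
Remainder = 000 (zero — the frame passes the CRC check).

000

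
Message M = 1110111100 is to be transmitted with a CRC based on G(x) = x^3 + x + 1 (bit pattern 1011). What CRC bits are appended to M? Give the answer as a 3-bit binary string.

011

Append 3 zeros: 1110111100000. Divide by 1011 (XOR where the leading bit is 1):
  pos 0: 1110 XOR 1011 = 0101
  pos 1: 1011 XOR 1011 = 0000
  pos 5: 1110 XOR 1011 = 0101
  pos 6: 1010 XOR 1011 = 0001
  pos 9: 1000 XOR 1011 = 0011
Remainder (last 3 bits) = 011. This is the CRC / FCS.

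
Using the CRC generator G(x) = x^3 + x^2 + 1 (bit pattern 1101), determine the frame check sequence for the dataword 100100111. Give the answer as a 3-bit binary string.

Append 3 zeros: 100100111000. Divide by 1101 (XOR where the leading bit is 1):
  pos 0: 1001 XOR 1101 = 0100
  pos 1: 1000 XOR 1101 = 0101
  pos 2: 1010 XOR 1101 = 0111
  pos 3: 1111 XOR 1101 = 0010
  pos 5: 1011 XOR 1101 = 0110
  pos 6: 1100 XOR 1101 = 0001
Remainder (last 3 bits) = 100. This is the CRC / FCS.

100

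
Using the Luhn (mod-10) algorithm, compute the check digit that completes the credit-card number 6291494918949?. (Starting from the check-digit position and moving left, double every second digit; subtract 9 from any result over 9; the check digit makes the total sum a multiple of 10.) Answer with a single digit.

9

Partial digits right→left: 9 4 9 8 1 9 4 9 4 1 9 2 6
Double every second digit counting from the check-digit position (so the 1st, 3rd, 5th, ... of the partial from the right).
  doubled (with −9 where >9): 9 9 2 8 8 9 3 → sum 48
  kept as-is: 4 8 9 9 1 2 → sum 33
Total = 48 + 33 = 81.
Check digit = (10 − (81 mod 10)) mod 10 = 9.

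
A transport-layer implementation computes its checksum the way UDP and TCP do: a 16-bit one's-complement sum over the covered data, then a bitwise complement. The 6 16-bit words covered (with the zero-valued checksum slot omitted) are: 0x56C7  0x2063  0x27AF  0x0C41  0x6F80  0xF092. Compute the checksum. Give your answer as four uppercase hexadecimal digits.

One's-complement addition (fold any carry out of bit 15 back into bit 0):
  0x56C7 + 0x2063 = 0x0772A
  0x772A + 0x27AF = 0x09ED9
  0x9ED9 + 0x0C41 = 0x0AB1A
  0xAB1A + 0x6F80 = 0x11A9A → wrap carry → 0x1A9B
  0x1A9B + 0xF092 = 0x10B2D → wrap carry → 0x0B2E
One's-complement sum = 0x0B2E.
Checksum = ~0x0B2E & 0xFFFF = 0xF4D1.

F4D1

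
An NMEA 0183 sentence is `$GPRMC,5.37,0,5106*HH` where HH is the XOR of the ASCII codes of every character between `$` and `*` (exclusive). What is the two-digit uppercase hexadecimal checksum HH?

4A

XOR the ASCII codes of the payload characters:
  'G' = 0x47 → acc = 0x47
  'P' = 0x50 → acc = 0x17
  'R' = 0x52 → acc = 0x45
  'M' = 0x4D → acc = 0x08
  'C' = 0x43 → acc = 0x4B
  ',' = 0x2C → acc = 0x67
  '5' = 0x35 → acc = 0x52
  '.' = 0x2E → acc = 0x7C
  '3' = 0x33 → acc = 0x4F
  '7' = 0x37 → acc = 0x78
  ',' = 0x2C → acc = 0x54
  '0' = 0x30 → acc = 0x64
  ',' = 0x2C → acc = 0x48
  '5' = 0x35 → acc = 0x7D
  '1' = 0x31 → acc = 0x4C
  '0' = 0x30 → acc = 0x7C
  '6' = 0x36 → acc = 0x4A
Checksum = 0x4A.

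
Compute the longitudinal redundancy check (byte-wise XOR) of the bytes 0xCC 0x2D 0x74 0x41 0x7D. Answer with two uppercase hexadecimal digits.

A9

XOR the bytes together:
  start with 0xCC
  0xCC ⊕ 0x2D = 0xE1
  0xE1 ⊕ 0x74 = 0x95
  0x95 ⊕ 0x41 = 0xD4
  0xD4 ⊕ 0x7D = 0xA9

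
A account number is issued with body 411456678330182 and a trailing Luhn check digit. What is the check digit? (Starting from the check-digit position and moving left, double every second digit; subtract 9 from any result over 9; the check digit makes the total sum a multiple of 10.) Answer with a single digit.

8

Partial digits right→left: 2 8 1 0 3 3 8 7 6 6 5 4 1 1 4
Double every second digit counting from the check-digit position (so the 1st, 3rd, 5th, ... of the partial from the right).
  doubled (with −9 where >9): 4 2 6 7 3 1 2 8 → sum 33
  kept as-is: 8 0 3 7 6 4 1 → sum 29
Total = 33 + 29 = 62.
Check digit = (10 − (62 mod 10)) mod 10 = 8.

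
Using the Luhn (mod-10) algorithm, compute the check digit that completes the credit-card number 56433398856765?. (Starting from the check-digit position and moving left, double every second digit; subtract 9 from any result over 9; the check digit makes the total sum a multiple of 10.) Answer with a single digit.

0

Partial digits right→left: 5 6 7 6 5 8 8 9 3 3 3 4 6 5
Double every second digit counting from the check-digit position (so the 1st, 3rd, 5th, ... of the partial from the right).
  doubled (with −9 where >9): 1 5 1 7 6 6 3 → sum 29
  kept as-is: 6 6 8 9 3 4 5 → sum 41
Total = 29 + 41 = 70.
Check digit = (10 − (70 mod 10)) mod 10 = 0.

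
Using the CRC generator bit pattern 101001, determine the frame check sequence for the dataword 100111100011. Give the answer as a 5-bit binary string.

00000

Append 5 zeros: 10011110001100000. Divide by 101001 (XOR where the leading bit is 1):
  pos 0: 100111 XOR 101001 = 001110
  pos 2: 111010 XOR 101001 = 010011
  pos 3: 100110 XOR 101001 = 001111
  pos 5: 111101 XOR 101001 = 010100
  pos 6: 101001 XOR 101001 = 000000
Remainder (last 5 bits) = 00000. This is the CRC / FCS.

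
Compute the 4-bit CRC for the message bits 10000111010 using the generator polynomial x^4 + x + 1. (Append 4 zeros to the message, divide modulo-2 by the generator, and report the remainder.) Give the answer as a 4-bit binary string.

1011

Append 4 zeros: 100001110100000. Divide by 10011 (XOR where the leading bit is 1):
  pos 0: 10000 XOR 10011 = 00011
  pos 3: 11111 XOR 10011 = 01100
  pos 4: 11000 XOR 10011 = 01011
  pos 5: 10111 XOR 10011 = 00100
  pos 7: 10000 XOR 10011 = 00011
  pos 10: 11000 XOR 10011 = 01011
Remainder (last 4 bits) = 1011. This is the CRC / FCS.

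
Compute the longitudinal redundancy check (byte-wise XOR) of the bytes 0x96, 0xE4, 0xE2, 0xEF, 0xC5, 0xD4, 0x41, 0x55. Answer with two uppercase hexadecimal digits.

XOR the bytes together:
  start with 0x96
  0x96 ⊕ 0xE4 = 0x72
  0x72 ⊕ 0xE2 = 0x90
  0x90 ⊕ 0xEF = 0x7F
  0x7F ⊕ 0xC5 = 0xBA
  0xBA ⊕ 0xD4 = 0x6E
  0x6E ⊕ 0x41 = 0x2F
  0x2F ⊕ 0x55 = 0x7A

7A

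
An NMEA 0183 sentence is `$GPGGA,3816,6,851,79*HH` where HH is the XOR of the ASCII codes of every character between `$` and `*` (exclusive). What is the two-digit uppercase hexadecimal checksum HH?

XOR the ASCII codes of the payload characters:
  'G' = 0x47 → acc = 0x47
  'P' = 0x50 → acc = 0x17
  'G' = 0x47 → acc = 0x50
  'G' = 0x47 → acc = 0x17
  'A' = 0x41 → acc = 0x56
  ',' = 0x2C → acc = 0x7A
  '3' = 0x33 → acc = 0x49
  '8' = 0x38 → acc = 0x71
  '1' = 0x31 → acc = 0x40
  '6' = 0x36 → acc = 0x76
  ',' = 0x2C → acc = 0x5A
  '6' = 0x36 → acc = 0x6C
  ',' = 0x2C → acc = 0x40
  '8' = 0x38 → acc = 0x78
  '5' = 0x35 → acc = 0x4D
  '1' = 0x31 → acc = 0x7C
  ',' = 0x2C → acc = 0x50
  '7' = 0x37 → acc = 0x67
  '9' = 0x39 → acc = 0x5E
Checksum = 0x5E.

5E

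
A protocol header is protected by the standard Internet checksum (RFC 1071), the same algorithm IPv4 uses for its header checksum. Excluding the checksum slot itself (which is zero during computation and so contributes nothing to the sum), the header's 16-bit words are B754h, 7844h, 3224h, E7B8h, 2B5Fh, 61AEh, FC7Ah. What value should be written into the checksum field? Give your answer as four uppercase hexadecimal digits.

One's-complement addition (fold any carry out of bit 15 back into bit 0):
  0xB754 + 0x7844 = 0x12F98 → wrap carry → 0x2F99
  0x2F99 + 0x3224 = 0x061BD
  0x61BD + 0xE7B8 = 0x14975 → wrap carry → 0x4976
  0x4976 + 0x2B5F = 0x074D5
  0x74D5 + 0x61AE = 0x0D683
  0xD683 + 0xFC7A = 0x1D2FD → wrap carry → 0xD2FE
One's-complement sum = 0xD2FE.
Checksum = ~0xD2FE & 0xFFFF = 0x2D01.

2D01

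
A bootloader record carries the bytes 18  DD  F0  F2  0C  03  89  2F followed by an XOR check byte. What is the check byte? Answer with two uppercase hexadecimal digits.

XOR the bytes together:
  start with 0x18
  0x18 ⊕ 0xDD = 0xC5
  0xC5 ⊕ 0xF0 = 0x35
  0x35 ⊕ 0xF2 = 0xC7
  0xC7 ⊕ 0x0C = 0xCB
  0xCB ⊕ 0x03 = 0xC8
  0xC8 ⊕ 0x89 = 0x41
  0x41 ⊕ 0x2F = 0x6E

6E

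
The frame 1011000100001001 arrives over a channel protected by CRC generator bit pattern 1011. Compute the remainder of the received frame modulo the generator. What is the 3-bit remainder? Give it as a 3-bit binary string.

000

Modulo-2 division of 1011000100001001 by 1011:
  pos 0: 1011 XOR 1011 = 0000
  pos 7: 1000 XOR 1011 = 0011
  pos 9: 1101 XOR 1011 = 0110
  pos 10: 1100 XOR 1011 = 0111
  pos 11: 1110 XOR 1011 = 0101
  pos 12: 1011 XOR 1011 = 0000
Remainder = 000 (zero — the frame passes the CRC check).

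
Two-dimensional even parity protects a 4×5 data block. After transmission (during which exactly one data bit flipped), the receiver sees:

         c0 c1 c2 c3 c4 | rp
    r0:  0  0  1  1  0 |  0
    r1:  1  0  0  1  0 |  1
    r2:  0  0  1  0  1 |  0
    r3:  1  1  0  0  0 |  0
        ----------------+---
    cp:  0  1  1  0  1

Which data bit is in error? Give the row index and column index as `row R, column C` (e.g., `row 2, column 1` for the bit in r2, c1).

row 1, column 2

Recompute each row's even parity and compare to rp:
  r0: data parity 0, sent rp 0 → ok
  r1: data parity 0, sent rp 1 → mismatch
  r2: data parity 0, sent rp 0 → ok
  r3: data parity 0, sent rp 0 → ok
Recompute each column's even parity and compare to cp:
  c0: data parity 0, sent cp 0 → ok
  c1: data parity 1, sent cp 1 → ok
  c2: data parity 0, sent cp 1 → mismatch
  c3: data parity 0, sent cp 0 → ok
  c4: data parity 1, sent cp 1 → ok
Exactly one row (r1) and one column (c2) fail → the flipped bit is at their intersection.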